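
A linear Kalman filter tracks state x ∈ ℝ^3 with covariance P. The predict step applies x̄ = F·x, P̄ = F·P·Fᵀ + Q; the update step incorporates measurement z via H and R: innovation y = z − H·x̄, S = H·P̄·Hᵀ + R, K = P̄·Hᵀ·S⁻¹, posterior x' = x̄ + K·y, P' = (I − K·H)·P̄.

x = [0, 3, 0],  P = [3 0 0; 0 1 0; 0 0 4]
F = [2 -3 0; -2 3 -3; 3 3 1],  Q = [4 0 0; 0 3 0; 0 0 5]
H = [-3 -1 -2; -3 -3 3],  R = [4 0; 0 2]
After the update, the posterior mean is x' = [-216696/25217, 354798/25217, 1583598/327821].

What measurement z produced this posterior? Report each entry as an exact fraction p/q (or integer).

z = [2, -2]

x̄ = F·x = [-9, 9, 9]
P̄ = F·P·Fᵀ + Q = [25 -21 9; -21 60 -21; 9 -21 45]
S = H·P̄·Hᵀ + R = [367 -207; -207 1010]
K = P̄·Hᵀ·S⁻¹ = [-5355/25217 -723/25217; 630/25217 -4365/25217; -61563/327821 42885/327821]
x' − x̄ = [10257/25217, 127845/25217, -1366791/327821] = K·y
y = (KᵀK)⁻¹·Kᵀ·(x' − x̄) = [2, -29]
z = y + H·x̄ = [2, -29] + [0, 27] = [2, -2]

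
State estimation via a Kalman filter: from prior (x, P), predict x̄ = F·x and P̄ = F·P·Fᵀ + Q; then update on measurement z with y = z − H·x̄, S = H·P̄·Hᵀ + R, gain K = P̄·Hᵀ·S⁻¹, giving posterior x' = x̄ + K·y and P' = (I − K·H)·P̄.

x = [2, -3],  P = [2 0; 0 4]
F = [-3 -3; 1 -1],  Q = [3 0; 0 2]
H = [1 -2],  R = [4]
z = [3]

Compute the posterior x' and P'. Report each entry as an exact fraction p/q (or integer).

x̄ = F·x = [3, 5]
P̄ = F·P·Fᵀ + Q = [57 6; 6 8]
y = z − H·x̄ = [10]
S = H·P̄·Hᵀ + R = [69]
K = P̄·Hᵀ·S⁻¹ = [15/23; -10/69]
x' = x̄ + K·y = [219/23, 245/69]
P' = (I − K·H)·P̄ = [636/23 288/23; 288/23 452/69]

x' = [219/23, 245/69]
P' = [636/23 288/23; 288/23 452/69]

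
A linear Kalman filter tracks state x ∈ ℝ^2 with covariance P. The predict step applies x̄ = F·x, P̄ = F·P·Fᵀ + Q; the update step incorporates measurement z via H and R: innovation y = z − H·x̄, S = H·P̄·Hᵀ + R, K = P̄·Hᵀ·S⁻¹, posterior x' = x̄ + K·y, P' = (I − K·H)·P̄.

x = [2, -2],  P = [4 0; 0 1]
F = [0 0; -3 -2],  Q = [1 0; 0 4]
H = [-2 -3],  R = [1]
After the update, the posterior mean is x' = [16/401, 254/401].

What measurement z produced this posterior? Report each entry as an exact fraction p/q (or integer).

z = [-2]

x̄ = F·x = [0, -2]
P̄ = F·P·Fᵀ + Q = [1 0; 0 44]
S = H·P̄·Hᵀ + R = [401]
K = P̄·Hᵀ·S⁻¹ = [-2/401; -132/401]
x' − x̄ = [16/401, 1056/401] = K·y
y = (KᵀK)⁻¹·Kᵀ·(x' − x̄) = [-8]
z = y + H·x̄ = [-8] + [6] = [-2]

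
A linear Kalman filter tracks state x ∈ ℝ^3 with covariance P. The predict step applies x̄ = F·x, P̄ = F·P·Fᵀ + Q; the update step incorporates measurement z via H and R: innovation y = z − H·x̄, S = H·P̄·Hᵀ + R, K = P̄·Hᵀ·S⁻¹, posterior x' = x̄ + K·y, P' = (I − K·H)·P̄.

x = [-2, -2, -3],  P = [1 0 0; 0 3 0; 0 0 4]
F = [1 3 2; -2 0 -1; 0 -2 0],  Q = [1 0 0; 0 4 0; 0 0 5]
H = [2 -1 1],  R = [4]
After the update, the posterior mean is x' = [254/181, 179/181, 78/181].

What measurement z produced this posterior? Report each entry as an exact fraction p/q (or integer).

x̄ = F·x = [-14, 7, 4]
P̄ = F·P·Fᵀ + Q = [45 -10 -18; -10 12 0; -18 0 17]
S = H·P̄·Hᵀ + R = [181]
K = P̄·Hᵀ·S⁻¹ = [82/181; -32/181; -19/181]
x' − x̄ = [2788/181, -1088/181, -646/181] = K·y
y = (KᵀK)⁻¹·Kᵀ·(x' − x̄) = [34]
z = y + H·x̄ = [34] + [-31] = [3]

z = [3]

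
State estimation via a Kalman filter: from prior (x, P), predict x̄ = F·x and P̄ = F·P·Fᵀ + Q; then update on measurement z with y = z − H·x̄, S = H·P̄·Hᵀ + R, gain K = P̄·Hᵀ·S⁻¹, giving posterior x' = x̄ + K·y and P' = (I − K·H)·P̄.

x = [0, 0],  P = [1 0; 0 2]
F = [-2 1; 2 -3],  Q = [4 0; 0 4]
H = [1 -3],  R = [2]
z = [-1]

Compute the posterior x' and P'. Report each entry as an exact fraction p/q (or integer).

x̄ = F·x = [0, 0]
P̄ = F·P·Fᵀ + Q = [10 -10; -10 26]
y = z − H·x̄ = [-1]
S = H·P̄·Hᵀ + R = [306]
K = P̄·Hᵀ·S⁻¹ = [20/153; -44/153]
x' = x̄ + K·y = [-20/153, 44/153]
P' = (I − K·H)·P̄ = [730/153 230/153; 230/153 106/153]

x' = [-20/153, 44/153]
P' = [730/153 230/153; 230/153 106/153]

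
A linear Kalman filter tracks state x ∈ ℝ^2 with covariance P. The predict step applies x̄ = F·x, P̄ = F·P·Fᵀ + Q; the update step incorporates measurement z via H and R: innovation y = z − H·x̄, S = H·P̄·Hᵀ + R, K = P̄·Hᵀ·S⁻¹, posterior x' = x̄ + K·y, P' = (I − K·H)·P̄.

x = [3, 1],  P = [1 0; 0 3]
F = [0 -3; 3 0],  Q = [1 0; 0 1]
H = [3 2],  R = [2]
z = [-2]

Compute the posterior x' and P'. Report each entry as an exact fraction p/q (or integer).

x' = [-43/7, 1213/147]
P' = [4 -40/7; -40/7 1270/147]

x̄ = F·x = [-3, 9]
P̄ = F·P·Fᵀ + Q = [28 0; 0 10]
y = z − H·x̄ = [-11]
S = H·P̄·Hᵀ + R = [294]
K = P̄·Hᵀ·S⁻¹ = [2/7; 10/147]
x' = x̄ + K·y = [-43/7, 1213/147]
P' = (I − K·H)·P̄ = [4 -40/7; -40/7 1270/147]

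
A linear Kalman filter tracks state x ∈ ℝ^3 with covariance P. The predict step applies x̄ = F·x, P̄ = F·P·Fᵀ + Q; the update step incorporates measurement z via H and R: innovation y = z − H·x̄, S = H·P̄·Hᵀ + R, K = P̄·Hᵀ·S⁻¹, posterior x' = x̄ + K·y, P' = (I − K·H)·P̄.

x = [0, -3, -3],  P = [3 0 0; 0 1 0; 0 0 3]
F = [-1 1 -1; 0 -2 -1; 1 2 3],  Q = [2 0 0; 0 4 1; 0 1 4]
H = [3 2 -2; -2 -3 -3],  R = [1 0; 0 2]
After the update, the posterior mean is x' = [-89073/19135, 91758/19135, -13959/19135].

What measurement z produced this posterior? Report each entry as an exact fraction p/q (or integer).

z = [-3, -3]

x̄ = F·x = [0, 9, -15]
P̄ = F·P·Fᵀ + Q = [9 1 -10; 1 11 -12; -10 -12 38]
S = H·P̄·Hᵀ + R = [506 145; 145 155]
K = P̄·Hᵀ·S⁻¹ = [1258/11481 -2551/57405; 1490/11481 -6599/57405; -2348/11481 -10498/57405]
x' − x̄ = [-89073/19135, -80457/19135, 273066/19135] = K·y
y = (KᵀK)⁻¹·Kᵀ·(x' − x̄) = [-51, -21]
z = y + H·x̄ = [-51, -21] + [48, 18] = [-3, -3]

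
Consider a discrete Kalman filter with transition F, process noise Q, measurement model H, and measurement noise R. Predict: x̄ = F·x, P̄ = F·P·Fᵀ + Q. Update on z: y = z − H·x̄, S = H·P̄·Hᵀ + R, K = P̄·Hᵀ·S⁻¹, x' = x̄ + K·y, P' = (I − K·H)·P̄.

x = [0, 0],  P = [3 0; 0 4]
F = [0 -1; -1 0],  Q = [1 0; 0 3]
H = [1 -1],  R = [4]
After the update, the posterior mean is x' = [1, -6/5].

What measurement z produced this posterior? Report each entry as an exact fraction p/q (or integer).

z = [3]

x̄ = F·x = [0, 0]
P̄ = F·P·Fᵀ + Q = [5 0; 0 6]
S = H·P̄·Hᵀ + R = [15]
K = P̄·Hᵀ·S⁻¹ = [1/3; -2/5]
x' − x̄ = [1, -6/5] = K·y
y = (KᵀK)⁻¹·Kᵀ·(x' − x̄) = [3]
z = y + H·x̄ = [3] + [0] = [3]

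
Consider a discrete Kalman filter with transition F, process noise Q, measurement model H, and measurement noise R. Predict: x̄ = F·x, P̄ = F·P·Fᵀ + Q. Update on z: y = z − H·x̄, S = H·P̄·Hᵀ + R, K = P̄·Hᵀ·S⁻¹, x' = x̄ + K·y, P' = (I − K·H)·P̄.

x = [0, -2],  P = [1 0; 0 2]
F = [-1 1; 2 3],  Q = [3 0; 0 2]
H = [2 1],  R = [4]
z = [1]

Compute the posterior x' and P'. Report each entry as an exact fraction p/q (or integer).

x' = [10/17, -14/17]
P' = [38/17 -60/17; -60/17 152/17]

x̄ = F·x = [-2, -6]
P̄ = F·P·Fᵀ + Q = [6 4; 4 24]
y = z − H·x̄ = [11]
S = H·P̄·Hᵀ + R = [68]
K = P̄·Hᵀ·S⁻¹ = [4/17; 8/17]
x' = x̄ + K·y = [10/17, -14/17]
P' = (I − K·H)·P̄ = [38/17 -60/17; -60/17 152/17]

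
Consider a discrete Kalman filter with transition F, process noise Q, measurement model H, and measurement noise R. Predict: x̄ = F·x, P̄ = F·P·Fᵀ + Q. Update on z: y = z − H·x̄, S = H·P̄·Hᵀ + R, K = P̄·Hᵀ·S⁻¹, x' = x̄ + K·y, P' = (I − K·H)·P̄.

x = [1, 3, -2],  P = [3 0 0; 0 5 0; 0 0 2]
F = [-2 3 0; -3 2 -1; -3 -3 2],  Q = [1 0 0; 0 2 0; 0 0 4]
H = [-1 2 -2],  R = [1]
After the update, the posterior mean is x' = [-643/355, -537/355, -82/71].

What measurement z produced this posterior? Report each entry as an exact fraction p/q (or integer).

z = [1]

x̄ = F·x = [7, 5, -16]
P̄ = F·P·Fᵀ + Q = [58 48 -27; 48 51 -7; -27 -7 84]
S = H·P̄·Hᵀ + R = [355]
K = P̄·Hᵀ·S⁻¹ = [92/355; 68/355; -31/71]
x' − x̄ = [-3128/355, -2312/355, 1054/71] = K·y
y = (KᵀK)⁻¹·Kᵀ·(x' − x̄) = [-34]
z = y + H·x̄ = [-34] + [35] = [1]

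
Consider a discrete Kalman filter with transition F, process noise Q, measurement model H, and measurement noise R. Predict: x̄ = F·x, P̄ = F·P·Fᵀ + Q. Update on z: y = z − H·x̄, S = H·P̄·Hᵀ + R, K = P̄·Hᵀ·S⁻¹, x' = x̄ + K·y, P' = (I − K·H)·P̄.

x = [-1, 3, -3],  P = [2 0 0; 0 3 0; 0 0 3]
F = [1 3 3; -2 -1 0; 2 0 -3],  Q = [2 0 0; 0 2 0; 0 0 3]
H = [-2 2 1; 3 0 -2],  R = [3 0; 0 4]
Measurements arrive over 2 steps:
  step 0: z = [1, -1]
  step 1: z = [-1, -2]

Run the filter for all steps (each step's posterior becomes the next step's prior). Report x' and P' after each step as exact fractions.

step 0: x' = [19727/13669, 31149/68345, 190201/68345], P' = [26872/13669 1834/13669 38922/13669; 1834/13669 60004/68345 -19279/68345; 38922/13669 -19279/68345 347909/68345]
step 1: x' = [415872408/1987205411, -1306991480/1987205411, 2104262165/1987205411], P' = [3065410924/1987205411 283938006/1987205411 4278026552/1987205411; 283938006/1987205411 1547850870/1987205411 -377861745/1987205411; 4278026552/1987205411 -377861745/1987205411 7734123052/1987205411]

step 0: x̄ = F·x = [-1, -1, 7]
step 0: P̄ = F·P·Fᵀ + Q = [58 -13 -23; -13 13 -8; -23 -8 38]
step 0: y = z − H·x̄ = [-6, 16]
step 0: S = H·P̄·Hᵀ + R = [489 -631; -631 954]
step 0: K = P̄·Hᵀ·S⁻¹ = [-3718/13669 693/13669; 27463/68345 16517/68345; -26623/68345 -27997/68345]
step 0: x' = x̄ + K·y = [19727/13669, 31149/68345, 190201/68345]
step 0: P' = (I − K·H)·P̄ = [26872/13669 1834/13669 38922/13669; 1834/13669 60004/68345 -19279/68345; 38922/13669 -19279/68345 347909/68345]
step 1: x̄ = F·x = [152537/13669, -228419/68345, -373333/68345]
step 1: P̄ = F·P·Fᵀ + Q = [963585/13669 -324549/13669 -410020/13669; -324549/13669 770814/68345 554043/68345; -410020/13669 554043/68345 1538336/68345]
step 1: y = z − H·x̄ = [2287196/68345, -3171411/68345]
step 1: S = H·P̄·Hᵀ + R = [47496859/68345 -58287564/68345; -58287564/68345 74389249/68345]
step 1: K = P̄·Hᵀ·S⁻¹ = [-428306428/1987205411 160044917/1987205411; 716654661/1987205411 401884377/1987205411; -525884514/1987205411 -658541612/1987205411]
step 1: x' = x̄ + K·y = [415872408/1987205411, -1306991480/1987205411, 2104262165/1987205411]
step 1: P' = (I − K·H)·P̄ = [3065410924/1987205411 283938006/1987205411 4278026552/1987205411; 283938006/1987205411 1547850870/1987205411 -377861745/1987205411; 4278026552/1987205411 -377861745/1987205411 7734123052/1987205411]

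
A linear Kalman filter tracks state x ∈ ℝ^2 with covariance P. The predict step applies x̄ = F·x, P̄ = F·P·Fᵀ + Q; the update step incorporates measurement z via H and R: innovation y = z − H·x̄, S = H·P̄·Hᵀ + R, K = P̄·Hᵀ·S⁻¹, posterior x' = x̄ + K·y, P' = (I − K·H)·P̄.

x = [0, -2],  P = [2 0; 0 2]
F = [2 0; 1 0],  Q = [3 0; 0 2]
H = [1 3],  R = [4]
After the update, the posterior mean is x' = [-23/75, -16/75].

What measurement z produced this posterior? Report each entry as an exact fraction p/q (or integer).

z = [-1]

x̄ = F·x = [0, 0]
P̄ = F·P·Fᵀ + Q = [11 4; 4 4]
S = H·P̄·Hᵀ + R = [75]
K = P̄·Hᵀ·S⁻¹ = [23/75; 16/75]
x' − x̄ = [-23/75, -16/75] = K·y
y = (KᵀK)⁻¹·Kᵀ·(x' − x̄) = [-1]
z = y + H·x̄ = [-1] + [0] = [-1]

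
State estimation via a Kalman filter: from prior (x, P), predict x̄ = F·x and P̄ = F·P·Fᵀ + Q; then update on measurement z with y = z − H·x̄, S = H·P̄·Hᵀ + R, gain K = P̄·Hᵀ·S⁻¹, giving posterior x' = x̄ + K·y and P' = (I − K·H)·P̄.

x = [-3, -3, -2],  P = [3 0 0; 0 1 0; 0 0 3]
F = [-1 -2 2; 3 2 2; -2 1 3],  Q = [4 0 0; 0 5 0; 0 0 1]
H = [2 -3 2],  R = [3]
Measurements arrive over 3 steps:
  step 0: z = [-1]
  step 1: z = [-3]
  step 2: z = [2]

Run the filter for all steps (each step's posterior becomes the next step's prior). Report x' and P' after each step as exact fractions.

step 0: x̄ = F·x = [5, -19, -3]
step 0: P̄ = F·P·Fᵀ + Q = [23 -1 22; -1 48 2; 22 2 41]
step 0: y = z − H·x̄ = [-62]
step 0: S = H·P̄·Hᵀ + R = [855]
step 0: K = P̄·Hᵀ·S⁻¹ = [31/285; -142/855; 8/57]
step 0: x' = x̄ + K·y = [-497/285, -7441/855, -667/57]
step 0: P' = (I − K·H)·P̄ = [1224/95 4117/285 170/19; 4117/285 20876/855 1250/57; 170/19 1250/57 459/19]
step 1: x̄ = F·x = [-3637/855, -7873/171, -34474/855]
step 1: P̄ = F·P·Fᵀ + Q = [49364/855 -20428/171 12713/855; -20428/171 131911/171 55097/171; 12713/855 55097/171 222986/855]
step 1: y = z − H·x̄ = [-44438/855]
step 1: S = H·P̄·Hᵀ + R = [5049524/855]
step 1: K = P̄·Hᵀ·S⁻¹ = [215287/2524762; -1631975/5049524; -355057/5049524]
step 1: x' = x̄ + K·y = [-10964610/1262381, -73832051/2524762, -92572671/2524762]
step 1: P' = (I − K·H)·P̄ = [18675653/1262381 109314399/2524762 126943223/2524762; 109314399/2524762 780229709/5049524 949267803/5049524; 126943223/2524762 949267803/5049524 1169482673/5049524]
step 2: x̄ = F·x = [-7776010/1262381, -199298552/1262381, -153845812/1262381]
step 2: P̄ = F·P·Fᵀ + Q = [39644305/1262381 149854855/1262381 171862976/1262381; 149854855/1262381 5440186502/1262381 4193521410/1262381; 171862976/1262381 4193521410/1262381 3345972003/1262381]
step 2: y = z − H·x̄ = [-272127250/1262381]
step 2: S = H·P̄·Hᵀ + R = [11762319521/1262381]
step 2: K = P̄·Hᵀ·S⁻¹ = [-26550003/11762319521; -7633806976/11762319521; -5544894272/11762319521]
step 2: x' = x̄ + K·y = [-66730198660/11762319521, -211383369432/11762319521, -238174345092/11762319521]
step 2: P' = (I − K·H)·P̄ = [368830075816/11762319521 1235730804067/11762319521 1484726305280/11762319521; 1235730804067/11762319521 4526528000286/11762319521 5542610485898/11762319521; 1484726305280/11762319521 5542610485898/11762319521 6820872082159/11762319521]

step 0: x' = [-497/285, -7441/855, -667/57], P' = [1224/95 4117/285 170/19; 4117/285 20876/855 1250/57; 170/19 1250/57 459/19]
step 1: x' = [-10964610/1262381, -73832051/2524762, -92572671/2524762], P' = [18675653/1262381 109314399/2524762 126943223/2524762; 109314399/2524762 780229709/5049524 949267803/5049524; 126943223/2524762 949267803/5049524 1169482673/5049524]
step 2: x' = [-66730198660/11762319521, -211383369432/11762319521, -238174345092/11762319521], P' = [368830075816/11762319521 1235730804067/11762319521 1484726305280/11762319521; 1235730804067/11762319521 4526528000286/11762319521 5542610485898/11762319521; 1484726305280/11762319521 5542610485898/11762319521 6820872082159/11762319521]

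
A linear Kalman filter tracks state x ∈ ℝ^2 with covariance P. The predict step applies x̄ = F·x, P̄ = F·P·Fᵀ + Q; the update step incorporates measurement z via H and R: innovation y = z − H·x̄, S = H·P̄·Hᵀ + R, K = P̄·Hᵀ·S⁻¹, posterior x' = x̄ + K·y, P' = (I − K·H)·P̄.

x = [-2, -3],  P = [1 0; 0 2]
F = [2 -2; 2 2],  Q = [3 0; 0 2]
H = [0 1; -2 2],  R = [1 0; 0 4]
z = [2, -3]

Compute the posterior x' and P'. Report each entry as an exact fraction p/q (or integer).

x' = [357/164, 75/82]
P' = [403/246 95/123; 95/123 104/123]

x̄ = F·x = [2, -10]
P̄ = F·P·Fᵀ + Q = [15 -4; -4 14]
y = z − H·x̄ = [12, 21]
S = H·P̄·Hᵀ + R = [15 36; 36 152]
K = P̄·Hᵀ·S⁻¹ = [95/123 -71/164; 104/123 3/82]
x' = x̄ + K·y = [357/164, 75/82]
P' = (I − K·H)·P̄ = [403/246 95/123; 95/123 104/123]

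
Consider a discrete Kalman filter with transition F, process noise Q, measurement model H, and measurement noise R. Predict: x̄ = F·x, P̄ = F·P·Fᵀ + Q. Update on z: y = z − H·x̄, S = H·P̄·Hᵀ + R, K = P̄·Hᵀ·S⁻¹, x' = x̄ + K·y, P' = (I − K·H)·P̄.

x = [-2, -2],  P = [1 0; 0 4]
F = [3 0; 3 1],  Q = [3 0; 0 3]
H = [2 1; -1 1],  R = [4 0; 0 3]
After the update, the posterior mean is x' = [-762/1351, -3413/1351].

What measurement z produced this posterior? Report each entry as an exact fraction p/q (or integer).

x̄ = F·x = [-6, -8]
P̄ = F·P·Fᵀ + Q = [12 9; 9 16]
S = H·P̄·Hᵀ + R = [104 1; 1 13]
K = P̄·Hᵀ·S⁻¹ = [432/1351 -345/1351; 435/1351 694/1351]
x' − x̄ = [7344/1351, 7395/1351] = K·y
y = (KᵀK)⁻¹·Kᵀ·(x' − x̄) = [17, 0]
z = y + H·x̄ = [17, 0] + [-20, -2] = [-3, -2]

z = [-3, -2]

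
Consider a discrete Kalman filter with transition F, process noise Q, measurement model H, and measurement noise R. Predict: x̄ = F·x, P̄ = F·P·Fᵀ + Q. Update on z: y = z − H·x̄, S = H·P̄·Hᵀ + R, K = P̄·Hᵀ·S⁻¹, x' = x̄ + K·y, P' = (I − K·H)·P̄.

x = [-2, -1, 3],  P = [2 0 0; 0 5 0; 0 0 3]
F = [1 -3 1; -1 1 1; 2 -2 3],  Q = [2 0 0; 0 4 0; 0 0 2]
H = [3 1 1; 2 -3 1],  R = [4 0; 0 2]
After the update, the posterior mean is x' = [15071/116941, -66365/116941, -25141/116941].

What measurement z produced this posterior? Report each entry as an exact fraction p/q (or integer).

x̄ = F·x = [4, 4, 7]
P̄ = F·P·Fᵀ + Q = [52 -14 43; -14 14 -5; 43 -5 57]
S = H·P̄·Hᵀ + R = [707 650; 650 763]
K = P̄·Hᵀ·S⁻¹ = [18305/116941 13373/116941; 23571/116941 -31575/116941; 35403/116941 -5944/116941]
x' − x̄ = [-452693/116941, -534129/116941, -843728/116941] = K·y
y = (KᵀK)⁻¹·Kᵀ·(x' − x̄) = [-24, -1]
z = y + H·x̄ = [-24, -1] + [23, 3] = [-1, 2]

z = [-1, 2]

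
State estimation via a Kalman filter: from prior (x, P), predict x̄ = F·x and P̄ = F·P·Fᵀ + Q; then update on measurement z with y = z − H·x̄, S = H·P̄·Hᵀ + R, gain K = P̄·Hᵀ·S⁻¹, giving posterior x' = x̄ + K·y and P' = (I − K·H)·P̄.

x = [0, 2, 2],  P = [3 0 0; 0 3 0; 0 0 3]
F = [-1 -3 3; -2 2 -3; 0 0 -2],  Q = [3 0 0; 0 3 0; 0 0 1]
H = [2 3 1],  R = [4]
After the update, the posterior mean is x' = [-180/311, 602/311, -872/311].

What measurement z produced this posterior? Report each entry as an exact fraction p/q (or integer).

x̄ = F·x = [0, -2, -4]
P̄ = F·P·Fᵀ + Q = [60 -39 -18; -39 54 18; -18 18 13]
S = H·P̄·Hᵀ + R = [311]
K = P̄·Hᵀ·S⁻¹ = [-15/311; 102/311; 31/311]
x' − x̄ = [-180/311, 1224/311, 372/311] = K·y
y = (KᵀK)⁻¹·Kᵀ·(x' − x̄) = [12]
z = y + H·x̄ = [12] + [-10] = [2]

z = [2]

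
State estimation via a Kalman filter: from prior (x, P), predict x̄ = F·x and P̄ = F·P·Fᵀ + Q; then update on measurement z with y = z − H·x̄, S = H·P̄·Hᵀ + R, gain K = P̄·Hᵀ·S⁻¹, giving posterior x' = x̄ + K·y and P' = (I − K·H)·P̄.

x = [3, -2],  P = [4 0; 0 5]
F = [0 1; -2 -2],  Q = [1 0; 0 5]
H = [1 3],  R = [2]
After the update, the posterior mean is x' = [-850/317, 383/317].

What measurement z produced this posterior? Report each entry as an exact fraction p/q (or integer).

z = [1]

x̄ = F·x = [-2, -2]
P̄ = F·P·Fᵀ + Q = [6 -10; -10 41]
S = H·P̄·Hᵀ + R = [317]
K = P̄·Hᵀ·S⁻¹ = [-24/317; 113/317]
x' − x̄ = [-216/317, 1017/317] = K·y
y = (KᵀK)⁻¹·Kᵀ·(x' − x̄) = [9]
z = y + H·x̄ = [9] + [-8] = [1]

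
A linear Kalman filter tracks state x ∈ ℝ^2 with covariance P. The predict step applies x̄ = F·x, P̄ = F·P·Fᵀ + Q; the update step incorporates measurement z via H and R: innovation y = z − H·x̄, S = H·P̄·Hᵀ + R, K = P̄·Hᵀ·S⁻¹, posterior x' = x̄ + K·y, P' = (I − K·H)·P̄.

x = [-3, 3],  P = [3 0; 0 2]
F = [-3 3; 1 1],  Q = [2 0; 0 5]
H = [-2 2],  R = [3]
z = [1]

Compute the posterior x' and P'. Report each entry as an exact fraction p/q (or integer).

x' = [178/51, 962/255]
P' = [397/51 367/51; 367/51 1874/255]

x̄ = F·x = [18, 0]
P̄ = F·P·Fᵀ + Q = [47 -3; -3 10]
y = z − H·x̄ = [37]
S = H·P̄·Hᵀ + R = [255]
K = P̄·Hᵀ·S⁻¹ = [-20/51; 26/255]
x' = x̄ + K·y = [178/51, 962/255]
P' = (I − K·H)·P̄ = [397/51 367/51; 367/51 1874/255]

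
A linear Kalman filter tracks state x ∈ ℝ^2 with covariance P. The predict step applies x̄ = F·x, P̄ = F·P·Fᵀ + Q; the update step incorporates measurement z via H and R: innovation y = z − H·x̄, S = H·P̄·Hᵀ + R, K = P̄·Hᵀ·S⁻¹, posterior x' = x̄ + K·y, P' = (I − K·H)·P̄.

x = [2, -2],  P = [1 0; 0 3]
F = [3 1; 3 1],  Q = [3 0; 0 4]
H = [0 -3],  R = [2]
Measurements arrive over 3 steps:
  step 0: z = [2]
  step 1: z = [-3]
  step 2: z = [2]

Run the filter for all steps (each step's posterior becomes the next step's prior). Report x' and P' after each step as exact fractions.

step 0: x̄ = F·x = [4, 4]
step 0: P̄ = F·P·Fᵀ + Q = [15 12; 12 16]
step 0: y = z − H·x̄ = [14]
step 0: S = H·P̄·Hᵀ + R = [146]
step 0: K = P̄·Hᵀ·S⁻¹ = [-18/73; -24/73]
step 0: x' = x̄ + K·y = [40/73, -44/73]
step 0: P' = (I − K·H)·P̄ = [447/73 12/73; 12/73 16/73]
step 1: x̄ = F·x = [76/73, 76/73]
step 1: P̄ = F·P·Fᵀ + Q = [4330/73 4111/73; 4111/73 4403/73]
step 1: y = z − H·x̄ = [9/73]
step 1: S = H·P̄·Hᵀ + R = [39773/73]
step 1: K = P̄·Hᵀ·S⁻¹ = [-12333/39773; -13209/39773]
step 1: x' = x̄ + K·y = [39887/39773, 39779/39773]
step 1: P' = (I − K·H)·P̄ = [275537/39773 8222/39773; 8222/39773 8806/39773]
step 2: x̄ = F·x = [159440/39773, 159440/39773]
step 2: P̄ = F·P·Fᵀ + Q = [2657290/39773 2537971/39773; 2537971/39773 2697063/39773]
step 2: y = z − H·x̄ = [557866/39773]
step 2: S = H·P̄·Hᵀ + R = [24353113/39773]
step 2: K = P̄·Hᵀ·S⁻¹ = [-7613913/24353113; -8091189/24353113]
step 2: x' = x̄ + K·y = [-9169106/24353113, -15863498/24353113]
step 2: P' = (I − K·H)·P̄ = [169502237/24353113 5075942/24353113; 5075942/24353113 5394126/24353113]

step 0: x' = [40/73, -44/73], P' = [447/73 12/73; 12/73 16/73]
step 1: x' = [39887/39773, 39779/39773], P' = [275537/39773 8222/39773; 8222/39773 8806/39773]
step 2: x' = [-9169106/24353113, -15863498/24353113], P' = [169502237/24353113 5075942/24353113; 5075942/24353113 5394126/24353113]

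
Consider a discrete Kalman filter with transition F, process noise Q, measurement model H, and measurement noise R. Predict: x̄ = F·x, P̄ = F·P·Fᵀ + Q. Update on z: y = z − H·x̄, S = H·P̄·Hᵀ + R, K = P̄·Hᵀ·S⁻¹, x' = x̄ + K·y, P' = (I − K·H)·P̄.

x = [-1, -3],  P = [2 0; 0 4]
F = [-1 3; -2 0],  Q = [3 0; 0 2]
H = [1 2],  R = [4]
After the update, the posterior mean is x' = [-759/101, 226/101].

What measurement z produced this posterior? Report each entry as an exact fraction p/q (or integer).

z = [-3]

x̄ = F·x = [-8, 2]
P̄ = F·P·Fᵀ + Q = [41 4; 4 10]
S = H·P̄·Hᵀ + R = [101]
K = P̄·Hᵀ·S⁻¹ = [49/101; 24/101]
x' − x̄ = [49/101, 24/101] = K·y
y = (KᵀK)⁻¹·Kᵀ·(x' − x̄) = [1]
z = y + H·x̄ = [1] + [-4] = [-3]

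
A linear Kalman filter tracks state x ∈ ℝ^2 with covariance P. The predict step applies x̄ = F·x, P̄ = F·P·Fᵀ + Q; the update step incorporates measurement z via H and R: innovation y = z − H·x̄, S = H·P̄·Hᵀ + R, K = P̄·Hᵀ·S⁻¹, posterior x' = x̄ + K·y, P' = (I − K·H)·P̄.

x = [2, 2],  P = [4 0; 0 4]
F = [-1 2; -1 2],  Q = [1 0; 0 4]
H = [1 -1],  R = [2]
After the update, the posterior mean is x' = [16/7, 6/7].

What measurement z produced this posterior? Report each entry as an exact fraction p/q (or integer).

z = [2]

x̄ = F·x = [2, 2]
P̄ = F·P·Fᵀ + Q = [21 20; 20 24]
S = H·P̄·Hᵀ + R = [7]
K = P̄·Hᵀ·S⁻¹ = [1/7; -4/7]
x' − x̄ = [2/7, -8/7] = K·y
y = (KᵀK)⁻¹·Kᵀ·(x' − x̄) = [2]
z = y + H·x̄ = [2] + [0] = [2]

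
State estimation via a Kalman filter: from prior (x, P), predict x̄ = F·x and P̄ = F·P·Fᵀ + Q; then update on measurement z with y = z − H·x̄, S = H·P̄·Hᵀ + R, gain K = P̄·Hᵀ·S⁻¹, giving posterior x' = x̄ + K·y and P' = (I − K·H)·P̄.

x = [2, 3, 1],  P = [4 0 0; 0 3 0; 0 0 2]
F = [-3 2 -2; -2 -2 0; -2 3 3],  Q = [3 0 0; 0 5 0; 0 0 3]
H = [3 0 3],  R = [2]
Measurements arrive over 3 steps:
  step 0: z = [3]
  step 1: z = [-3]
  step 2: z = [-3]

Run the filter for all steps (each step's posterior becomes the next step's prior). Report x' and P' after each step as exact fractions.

step 0: x̄ = F·x = [-2, -10, 8]
step 0: P̄ = F·P·Fᵀ + Q = [59 12 30; 12 33 -2; 30 -2 64]
step 0: y = z − H·x̄ = [-15]
step 0: S = H·P̄·Hᵀ + R = [1649]
step 0: K = P̄·Hᵀ·S⁻¹ = [267/1649; 30/1649; 282/1649]
step 0: x' = x̄ + K·y = [-7303/1649, -16940/1649, 8962/1649]
step 0: P' = (I − K·H)·P̄ = [26002/1649 11778/1649 -25824/1649; 11778/1649 53517/1649 -11758/1649; -25824/1649 -11758/1649 26012/1649]
step 1: x̄ = F·x = [-29895/1649, 48486/1649, -9328/1649]
step 1: P̄ = F·P·Fᵀ + Q = [199921/1649 -184828/1649 297048/1649; -184828/1649 420545/1649 -15158/1649; 297048/1649 -15158/1649 781624/1649]
step 1: y = z − H·x̄ = [112722/1649]
step 1: S = H·P̄·Hᵀ + R = [14184067/1649]
step 1: K = P̄·Hᵀ·S⁻¹ = [1490907/14184067; -599958/14184067; 3236016/14184067]
step 1: x' = x̄ + K·y = [-155230239/14184067, 376046214/14184067, 140971024/14184067]
step 1: P' = (I − K·H)·P̄ = [371673242/14184067 -1047380930/14184067 -370679304/14184067; -1047380930/14184067 3399083599/14184067 1046980958/14184067; -370679304/14184067 1046980958/14184067 372836648/14184067]
step 2: x̄ = F·x = [935841097/14184067, -441631950/14184067, 1861512192/14184067]
step 2: P̄ = F·P·Fᵀ + Q = [18219864215/14184067 -10755850188/14184067 35856869768/14184067; -10755850188/14184067 6774900259/14184067 -20870856690/14184067; 35856869768/14184067 -20870856690/14184067 71338907444/14184067]
step 2: y = z − H·x̄ = [-8434612068/14184067]
step 2: S = H·P̄·Hᵀ + R = [1451480968889/14184067]
step 2: K = P̄·Hᵀ·S⁻¹ = [162230201949/1451480968889; -94880120634/1451480968889; 321587331636/1451480968889]
step 2: x' = x̄ + K·y = [-704542424497/1451480968889, 11227854453486/1451480968889, -741315469680/1451480968889]
step 2: P' = (I − K·H)·P̄ = [8964124281202/1451480968889 -15474456000798/1451480968889 -8855970813236/1451480968889; -15474456000798/1451480968889 58615170143885/1451480968889 15411202587042/1451480968889; -8855970813236/1451480968889 15411202587042/1451480968889 9070362367660/1451480968889]

step 0: x' = [-7303/1649, -16940/1649, 8962/1649], P' = [26002/1649 11778/1649 -25824/1649; 11778/1649 53517/1649 -11758/1649; -25824/1649 -11758/1649 26012/1649]
step 1: x' = [-155230239/14184067, 376046214/14184067, 140971024/14184067], P' = [371673242/14184067 -1047380930/14184067 -370679304/14184067; -1047380930/14184067 3399083599/14184067 1046980958/14184067; -370679304/14184067 1046980958/14184067 372836648/14184067]
step 2: x' = [-704542424497/1451480968889, 11227854453486/1451480968889, -741315469680/1451480968889], P' = [8964124281202/1451480968889 -15474456000798/1451480968889 -8855970813236/1451480968889; -15474456000798/1451480968889 58615170143885/1451480968889 15411202587042/1451480968889; -8855970813236/1451480968889 15411202587042/1451480968889 9070362367660/1451480968889]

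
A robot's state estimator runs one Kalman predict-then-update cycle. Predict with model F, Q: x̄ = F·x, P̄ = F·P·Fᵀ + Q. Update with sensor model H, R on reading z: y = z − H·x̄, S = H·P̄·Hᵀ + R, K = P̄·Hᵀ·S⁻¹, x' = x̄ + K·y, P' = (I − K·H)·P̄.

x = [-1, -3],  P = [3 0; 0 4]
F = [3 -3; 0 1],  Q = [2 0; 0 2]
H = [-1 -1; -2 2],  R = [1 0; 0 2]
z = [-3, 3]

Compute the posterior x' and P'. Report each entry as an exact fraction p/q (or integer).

x' = [1287/2206, 2046/1103]
P' = [803/2206 117/1103; 117/1103 372/1103]

x̄ = F·x = [6, -3]
P̄ = F·P·Fᵀ + Q = [65 -12; -12 6]
y = z − H·x̄ = [0, 21]
S = H·P̄·Hᵀ + R = [48 118; 118 382]
K = P̄·Hᵀ·S⁻¹ = [-1037/2206 -569/2206; -489/1103 255/1103]
x' = x̄ + K·y = [1287/2206, 2046/1103]
P' = (I − K·H)·P̄ = [803/2206 117/1103; 117/1103 372/1103]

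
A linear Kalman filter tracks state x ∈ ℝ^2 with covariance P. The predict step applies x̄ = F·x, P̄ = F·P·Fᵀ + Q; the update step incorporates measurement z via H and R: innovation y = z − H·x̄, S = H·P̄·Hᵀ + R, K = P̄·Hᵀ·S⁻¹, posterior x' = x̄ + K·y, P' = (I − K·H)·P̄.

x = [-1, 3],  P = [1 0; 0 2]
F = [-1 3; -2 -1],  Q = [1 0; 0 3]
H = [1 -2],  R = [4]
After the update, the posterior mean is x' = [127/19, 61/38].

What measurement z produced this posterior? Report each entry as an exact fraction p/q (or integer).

x̄ = F·x = [10, -1]
P̄ = F·P·Fᵀ + Q = [20 -4; -4 9]
S = H·P̄·Hᵀ + R = [76]
K = P̄·Hᵀ·S⁻¹ = [7/19; -11/38]
x' − x̄ = [-63/19, 99/38] = K·y
y = (KᵀK)⁻¹·Kᵀ·(x' − x̄) = [-9]
z = y + H·x̄ = [-9] + [12] = [3]

z = [3]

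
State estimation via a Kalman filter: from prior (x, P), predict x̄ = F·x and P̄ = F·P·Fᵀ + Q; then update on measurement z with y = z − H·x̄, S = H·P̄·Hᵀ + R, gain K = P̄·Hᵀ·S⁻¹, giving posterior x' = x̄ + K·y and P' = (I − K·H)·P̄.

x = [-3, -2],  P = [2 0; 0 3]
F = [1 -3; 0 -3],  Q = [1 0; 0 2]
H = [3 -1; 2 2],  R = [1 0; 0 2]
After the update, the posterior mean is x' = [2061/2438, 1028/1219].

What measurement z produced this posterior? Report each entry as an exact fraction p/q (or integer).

z = [2, 3]

x̄ = F·x = [3, 6]
P̄ = F·P·Fᵀ + Q = [30 27; 27 29]
S = H·P̄·Hᵀ + R = [138 230; 230 454]
K = P̄·Hᵀ·S⁻¹ = [1191/4876 27/212; -269/1219 19/53]
x' − x̄ = [-5253/2438, -6286/1219] = K·y
y = (KᵀK)⁻¹·Kᵀ·(x' − x̄) = [-1, -15]
z = y + H·x̄ = [-1, -15] + [3, 18] = [2, 3]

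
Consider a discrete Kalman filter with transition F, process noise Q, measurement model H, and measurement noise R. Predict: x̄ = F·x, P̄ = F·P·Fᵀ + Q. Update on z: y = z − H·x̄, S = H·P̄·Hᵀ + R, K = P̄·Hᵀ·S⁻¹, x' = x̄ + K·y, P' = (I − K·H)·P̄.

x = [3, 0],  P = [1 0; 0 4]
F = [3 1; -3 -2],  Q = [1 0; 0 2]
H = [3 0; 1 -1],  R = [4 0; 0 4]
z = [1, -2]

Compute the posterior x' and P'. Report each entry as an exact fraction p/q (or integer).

x' = [799/1621, 3313/1621]
P' = [580/1621 84/1621; 84/1621 3992/1621]

x̄ = F·x = [9, -9]
P̄ = F·P·Fᵀ + Q = [14 -17; -17 27]
y = z − H·x̄ = [-26, -20]
S = H·P̄·Hᵀ + R = [130 93; 93 79]
K = P̄·Hᵀ·S⁻¹ = [435/1621 124/1621; 63/1621 -977/1621]
x' = x̄ + K·y = [799/1621, 3313/1621]
P' = (I − K·H)·P̄ = [580/1621 84/1621; 84/1621 3992/1621]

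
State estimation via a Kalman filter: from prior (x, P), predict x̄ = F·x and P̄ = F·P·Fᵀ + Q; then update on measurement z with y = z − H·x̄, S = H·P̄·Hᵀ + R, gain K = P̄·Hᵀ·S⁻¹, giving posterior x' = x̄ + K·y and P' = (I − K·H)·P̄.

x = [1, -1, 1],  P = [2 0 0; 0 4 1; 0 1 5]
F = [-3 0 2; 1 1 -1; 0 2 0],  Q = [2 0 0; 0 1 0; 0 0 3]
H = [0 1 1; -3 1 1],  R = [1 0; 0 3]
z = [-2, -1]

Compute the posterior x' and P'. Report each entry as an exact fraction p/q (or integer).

x̄ = F·x = [-1, -1, -2]
P̄ = F·P·Fᵀ + Q = [40 -14 4; -14 10 6; 4 6 19]
y = z − H·x̄ = [1, -1]
S = H·P̄·Hᵀ + R = [42 71; 71 464]
K = P̄·Hᵀ·S⁻¹ = [4590/14447 -4750/14447; 3306/14447 1300/14447; 10677/14447 -1229/14447]
x' = x̄ + K·y = [-5107/14447, -12441/14447, -16988/14447]
P' = (I − K·H)·P̄ = [6280/14447 -198/14447 4788/14447; -198/14447 16174/14447 -12868/14447; 4788/14447 -12868/14447 23545/14447]

x' = [-5107/14447, -12441/14447, -16988/14447]
P' = [6280/14447 -198/14447 4788/14447; -198/14447 16174/14447 -12868/14447; 4788/14447 -12868/14447 23545/14447]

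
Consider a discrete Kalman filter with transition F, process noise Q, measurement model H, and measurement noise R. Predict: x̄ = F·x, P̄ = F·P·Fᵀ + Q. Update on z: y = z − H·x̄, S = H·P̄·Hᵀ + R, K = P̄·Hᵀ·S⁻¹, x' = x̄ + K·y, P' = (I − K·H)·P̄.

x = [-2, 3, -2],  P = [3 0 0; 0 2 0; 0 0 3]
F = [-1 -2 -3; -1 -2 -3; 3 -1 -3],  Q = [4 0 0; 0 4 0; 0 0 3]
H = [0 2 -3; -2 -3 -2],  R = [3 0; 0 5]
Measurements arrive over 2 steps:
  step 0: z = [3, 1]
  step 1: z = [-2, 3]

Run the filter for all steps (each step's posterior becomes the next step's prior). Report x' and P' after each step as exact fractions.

step 0: x̄ = F·x = [2, 2, -3]
step 0: P̄ = F·P·Fᵀ + Q = [42 38 22; 38 42 22; 22 22 59]
step 0: y = z − H·x̄ = [-10, 5]
step 0: S = H·P̄·Hᵀ + R = [438 192; 192 1683]
step 0: K = P̄·Hᵀ·S⁻¹ = [10549/116715 -17986/116715; 4307/38905 -6178/38905; -20007/77810 -12388/116715]
step 0: x' = x̄ + K·y = [2534/7781, 770/7781, -22396/23343]
step 0: P' = (I − K·H)·P̄ = [147976/38905 -59756/38905 -130061/116715; -59756/38905 36696/38905 20157/38905; -130061/116715 20157/38905 46883/77810]
step 1: x̄ = F·x = [18322/7781, 18322/7781, 29228/7781]
step 1: P̄ = F·P·Fᵀ + Q = [808183/77810 496943/77810 232301/15562; 496943/77810 808183/77810 232301/15562; 232301/15562 232301/15562 1182405/15562]
step 1: y = z − H·x̄ = [35478/7781, 173409/7781]
step 1: S = H·P̄·Hᵀ + R = [42736327/77810 8282367/15562; 8282367/15562 12747389/15562]
step 1: K = P̄·Hᵀ·S⁻¹ = [849886517/12966750359 -1656927122/12966750359; 1525429417/12966750359 -2159167110/12966750359; -3241560230/12966750359 -1480856575/12966750359]
step 1: x' = x̄ + K·y = [-2518571054/12966750359, -10631412986/12966750359, 924591677/12966750359]
step 1: P' = (I − K·H)·P̄ = [46251192248/12966750359 -19042609812/12966750359 -13544959725/12966750359; -19042609812/12966750359 11984287848/12966750359 6464095815/12966750359; -13544959725/12966750359 6464095815/12966750359 7550957440/12966750359]

step 0: x' = [2534/7781, 770/7781, -22396/23343], P' = [147976/38905 -59756/38905 -130061/116715; -59756/38905 36696/38905 20157/38905; -130061/116715 20157/38905 46883/77810]
step 1: x' = [-2518571054/12966750359, -10631412986/12966750359, 924591677/12966750359], P' = [46251192248/12966750359 -19042609812/12966750359 -13544959725/12966750359; -19042609812/12966750359 11984287848/12966750359 6464095815/12966750359; -13544959725/12966750359 6464095815/12966750359 7550957440/12966750359]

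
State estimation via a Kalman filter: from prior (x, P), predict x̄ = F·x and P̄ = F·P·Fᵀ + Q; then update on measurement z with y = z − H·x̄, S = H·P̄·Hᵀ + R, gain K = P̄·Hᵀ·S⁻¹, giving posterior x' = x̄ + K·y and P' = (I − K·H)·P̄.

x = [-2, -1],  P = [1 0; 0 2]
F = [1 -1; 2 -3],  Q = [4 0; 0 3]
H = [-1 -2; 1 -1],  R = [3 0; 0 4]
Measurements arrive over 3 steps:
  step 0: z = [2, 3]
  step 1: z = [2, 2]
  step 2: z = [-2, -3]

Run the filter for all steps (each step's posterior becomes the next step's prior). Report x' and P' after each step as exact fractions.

step 0: x̄ = F·x = [-1, -1]
step 0: P̄ = F·P·Fᵀ + Q = [7 8; 8 25]
step 0: y = z − H·x̄ = [-1, 3]
step 0: S = H·P̄·Hᵀ + R = [142 35; 35 20]
step 0: K = P̄·Hᵀ·S⁻¹ = [-5/19 39/95; -113/323 -384/1615]
step 0: x' = x̄ + K·y = [47/95, -2202/1615]
step 0: P' = (I − K·H)·P̄ = [129/95 -27/95; -27/95 1077/1615]
step 1: x̄ = F·x = [3001/1615, 8204/1615]
step 1: P̄ = F·P·Fᵀ + Q = [10648/1615 9912/1615; 9912/1615 28818/1615]
step 1: y = z − H·x̄ = [22639/1615, 8433/1615]
step 1: S = H·P̄·Hᵀ + R = [170413/1615 37076/1615; 37076/1615 26102/1615]
step 1: K = P̄·Hᵀ·S⁻¹ = [-8216/30695 388608/951545; -10608/30695 -222111/951545]
step 1: x' = x̄ + K·y = [32433/135935, -133691/135935]
step 1: P' = (I − K·H)·P̄ = [1290984/951545 -263448/951545; -263448/951545 624996/951545]
step 2: x̄ = F·x = [166124/135935, 465939/135935]
step 2: P̄ = F·P·Fᵀ + Q = [6249056/951545 5774196/951545; 5774196/951545 16804911/951545]
step 2: y = z − H·x̄ = [826132/135935, -21598/27187]
step 2: S = H·P̄·Hᵀ + R = [99420119/951545 4317314/190309; 4317314/190309 3062351/190309]
step 2: K = P̄·Hᵀ·S⁻¹ = [-297159632/1110106721 293820/719447; -383505912/1110106721 -167895/719447]
step 2: x' = x̄ + K·y = [-809478932/1110106721, 1680153111/1110106721]
step 2: P' = (I − K·H)·P̄ = [1506130992/1110106721 -307326048/1110106721; -307326048/1110106721 728921892/1110106721]

step 0: x' = [47/95, -2202/1615], P' = [129/95 -27/95; -27/95 1077/1615]
step 1: x' = [32433/135935, -133691/135935], P' = [1290984/951545 -263448/951545; -263448/951545 624996/951545]
step 2: x' = [-809478932/1110106721, 1680153111/1110106721], P' = [1506130992/1110106721 -307326048/1110106721; -307326048/1110106721 728921892/1110106721]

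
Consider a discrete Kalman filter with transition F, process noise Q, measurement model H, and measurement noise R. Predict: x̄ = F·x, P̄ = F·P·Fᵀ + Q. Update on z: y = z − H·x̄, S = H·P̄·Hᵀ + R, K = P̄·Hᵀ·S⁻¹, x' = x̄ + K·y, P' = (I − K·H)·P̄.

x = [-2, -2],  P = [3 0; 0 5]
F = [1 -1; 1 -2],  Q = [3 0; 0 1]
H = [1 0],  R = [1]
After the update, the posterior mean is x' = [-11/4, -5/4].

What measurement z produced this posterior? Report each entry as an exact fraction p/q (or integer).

z = [-3]

x̄ = F·x = [0, 2]
P̄ = F·P·Fᵀ + Q = [11 13; 13 24]
S = H·P̄·Hᵀ + R = [12]
K = P̄·Hᵀ·S⁻¹ = [11/12; 13/12]
x' − x̄ = [-11/4, -13/4] = K·y
y = (KᵀK)⁻¹·Kᵀ·(x' − x̄) = [-3]
z = y + H·x̄ = [-3] + [0] = [-3]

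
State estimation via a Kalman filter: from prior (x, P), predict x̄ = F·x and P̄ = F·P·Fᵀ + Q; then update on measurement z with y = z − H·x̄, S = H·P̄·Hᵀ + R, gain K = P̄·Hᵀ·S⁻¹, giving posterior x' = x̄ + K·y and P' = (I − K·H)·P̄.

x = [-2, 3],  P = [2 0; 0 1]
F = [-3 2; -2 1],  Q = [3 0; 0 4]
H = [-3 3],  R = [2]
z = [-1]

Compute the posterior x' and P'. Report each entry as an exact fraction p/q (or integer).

x̄ = F·x = [12, 7]
P̄ = F·P·Fᵀ + Q = [25 14; 14 13]
y = z − H·x̄ = [14]
S = H·P̄·Hᵀ + R = [92]
K = P̄·Hᵀ·S⁻¹ = [-33/92; -3/92]
x' = x̄ + K·y = [321/46, 301/46]
P' = (I − K·H)·P̄ = [1211/92 1189/92; 1189/92 1187/92]

x' = [321/46, 301/46]
P' = [1211/92 1189/92; 1189/92 1187/92]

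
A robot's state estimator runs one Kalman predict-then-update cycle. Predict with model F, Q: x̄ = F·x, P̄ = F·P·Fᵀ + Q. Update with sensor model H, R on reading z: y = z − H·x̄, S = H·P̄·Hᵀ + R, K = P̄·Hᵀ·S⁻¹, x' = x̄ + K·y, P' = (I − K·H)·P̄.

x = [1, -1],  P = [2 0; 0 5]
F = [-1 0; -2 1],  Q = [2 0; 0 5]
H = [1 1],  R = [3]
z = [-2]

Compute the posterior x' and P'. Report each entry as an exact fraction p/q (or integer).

x' = [-17/33, -5/3]
P' = [68/33 -4/3; -4/3 10/3]

x̄ = F·x = [-1, -3]
P̄ = F·P·Fᵀ + Q = [4 4; 4 18]
y = z − H·x̄ = [2]
S = H·P̄·Hᵀ + R = [33]
K = P̄·Hᵀ·S⁻¹ = [8/33; 2/3]
x' = x̄ + K·y = [-17/33, -5/3]
P' = (I − K·H)·P̄ = [68/33 -4/3; -4/3 10/3]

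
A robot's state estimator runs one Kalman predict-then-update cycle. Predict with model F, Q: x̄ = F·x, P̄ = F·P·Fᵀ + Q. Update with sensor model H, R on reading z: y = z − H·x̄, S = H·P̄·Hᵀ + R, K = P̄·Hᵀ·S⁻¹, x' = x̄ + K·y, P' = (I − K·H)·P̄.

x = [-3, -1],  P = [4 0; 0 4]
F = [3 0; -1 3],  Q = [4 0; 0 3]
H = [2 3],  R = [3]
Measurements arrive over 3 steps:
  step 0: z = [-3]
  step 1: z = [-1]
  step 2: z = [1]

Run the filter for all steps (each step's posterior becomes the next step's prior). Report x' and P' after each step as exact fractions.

step 0: x' = [-1497/203, 225/58], P' = [7152/203 -678/29; -678/29 919/58]
step 1: x' = [-1735199/155917, 1110426/155917], P' = [12007020/155917 -8128980/155917; -8128980/155917 5553753/155917]
step 2: x' = [-187537319/25224887, 134359639/25224887], P' = [10070807232/126124435 -6824043432/126124435; -6824043432/126124435 4664695812/126124435]

step 0: x̄ = F·x = [-9, 0]
step 0: P̄ = F·P·Fᵀ + Q = [40 -12; -12 43]
step 0: y = z − H·x̄ = [15]
step 0: S = H·P̄·Hᵀ + R = [406]
step 0: K = P̄·Hᵀ·S⁻¹ = [22/203; 15/58]
step 0: x' = x̄ + K·y = [-1497/203, 225/58]
step 0: P' = (I − K·H)·P̄ = [7152/203 -678/29; -678/29 919/58]
step 1: x̄ = F·x = [-4491/203, 7719/406]
step 1: P̄ = F·P·Fᵀ + Q = [65180/203 -64170/203; -64170/203 130371/406]
step 1: y = z − H·x̄ = [-5599/406]
step 1: S = H·P̄·Hᵀ + R = [155917/406]
step 1: K = P̄·Hᵀ·S⁻¹ = [-124300/155917; 134433/155917]
step 1: x' = x̄ + K·y = [-1735199/155917, 1110426/155917]
step 1: P' = (I − K·H)·P̄ = [12007020/155917 -8128980/155917; -8128980/155917 5553753/155917]
step 2: x̄ = F·x = [-5205597/155917, 5066477/155917]
step 2: P̄ = F·P·Fᵀ + Q = [108686848/155917 -109181880/155917; -109181880/155917 111232428/155917]
step 2: y = z − H·x̄ = [-4632320/155917]
step 2: S = H·P̄·Hᵀ + R = [126124435/155917]
step 2: K = P̄·Hᵀ·S⁻¹ = [-110171944/126124435; 115333524/126124435]
step 2: x' = x̄ + K·y = [-187537319/25224887, 134359639/25224887]
step 2: P' = (I − K·H)·P̄ = [10070807232/126124435 -6824043432/126124435; -6824043432/126124435 4664695812/126124435]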